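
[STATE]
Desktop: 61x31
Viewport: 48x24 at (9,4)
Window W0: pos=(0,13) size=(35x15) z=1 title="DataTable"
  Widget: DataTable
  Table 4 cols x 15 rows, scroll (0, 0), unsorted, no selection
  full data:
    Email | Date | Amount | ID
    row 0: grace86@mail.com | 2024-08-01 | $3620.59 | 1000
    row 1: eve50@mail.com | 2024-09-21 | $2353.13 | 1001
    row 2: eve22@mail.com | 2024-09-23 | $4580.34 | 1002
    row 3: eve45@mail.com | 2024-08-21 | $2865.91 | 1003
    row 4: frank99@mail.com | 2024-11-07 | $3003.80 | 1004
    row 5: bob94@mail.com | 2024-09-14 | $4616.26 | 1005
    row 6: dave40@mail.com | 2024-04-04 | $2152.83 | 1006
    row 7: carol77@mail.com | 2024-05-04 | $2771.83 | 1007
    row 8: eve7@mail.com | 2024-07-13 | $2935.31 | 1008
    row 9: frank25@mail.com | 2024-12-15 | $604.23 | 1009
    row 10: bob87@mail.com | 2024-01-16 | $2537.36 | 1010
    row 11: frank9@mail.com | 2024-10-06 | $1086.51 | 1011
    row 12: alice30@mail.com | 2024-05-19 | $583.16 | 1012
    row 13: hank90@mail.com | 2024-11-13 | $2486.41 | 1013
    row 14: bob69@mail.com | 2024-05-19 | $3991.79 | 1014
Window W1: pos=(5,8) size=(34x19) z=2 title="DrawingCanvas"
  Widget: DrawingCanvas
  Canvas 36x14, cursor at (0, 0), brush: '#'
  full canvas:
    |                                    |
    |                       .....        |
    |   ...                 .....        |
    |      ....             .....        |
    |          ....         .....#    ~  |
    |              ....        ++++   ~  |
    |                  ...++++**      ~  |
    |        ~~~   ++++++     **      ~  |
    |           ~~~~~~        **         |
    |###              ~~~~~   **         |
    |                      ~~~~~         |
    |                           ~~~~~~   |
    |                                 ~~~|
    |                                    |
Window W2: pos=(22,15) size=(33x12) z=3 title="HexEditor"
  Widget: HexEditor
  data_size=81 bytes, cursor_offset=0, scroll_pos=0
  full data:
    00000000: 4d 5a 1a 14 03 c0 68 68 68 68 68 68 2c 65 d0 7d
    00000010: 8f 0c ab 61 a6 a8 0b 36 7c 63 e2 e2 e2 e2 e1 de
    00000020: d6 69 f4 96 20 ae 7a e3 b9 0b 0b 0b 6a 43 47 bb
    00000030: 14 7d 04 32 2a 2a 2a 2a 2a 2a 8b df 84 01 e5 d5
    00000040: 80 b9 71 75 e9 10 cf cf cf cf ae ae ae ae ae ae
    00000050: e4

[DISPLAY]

                                                
                                                
                                                
                                                
━━━━━━━━━━━━━━━━━━━━━━━━━━━━━┓                  
awingCanvas                  ┃                  
─────────────────────────────┨                  
                             ┃                  
                    .....    ┃                  
...                 .....    ┃                  
   ....             .....    ┃                  
       ....  ┏━━━━━━━━━━━━━━━━━━━━━━━━━━━━━━━┓  
           ..┃ HexEditor                     ┃  
             ┠───────────────────────────────┨  
     ~~~   ++┃00000000  4D 5a 1a 14 03 c0 68 ┃  
        ~~~~~┃00000010  8f 0c ab 61 a6 a8 0b ┃  
             ┃00000020  d6 69 f4 96 20 ae 7a ┃  
             ┃00000030  14 7d 04 32 2a 2a 2a ┃  
             ┃00000040  80 b9 71 75 e9 10 cf ┃  
             ┃00000050  e4                   ┃  
             ┃                               ┃  
             ┃                               ┃  
━━━━━━━━━━━━━┗━━━━━━━━━━━━━━━━━━━━━━━━━━━━━━━┛  
━━━━━━━━━━━━━━━━━━━━━━━━━┛                      


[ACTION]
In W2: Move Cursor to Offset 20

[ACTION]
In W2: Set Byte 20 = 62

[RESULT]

                                                
                                                
                                                
                                                
━━━━━━━━━━━━━━━━━━━━━━━━━━━━━┓                  
awingCanvas                  ┃                  
─────────────────────────────┨                  
                             ┃                  
                    .....    ┃                  
...                 .....    ┃                  
   ....             .....    ┃                  
       ....  ┏━━━━━━━━━━━━━━━━━━━━━━━━━━━━━━━┓  
           ..┃ HexEditor                     ┃  
             ┠───────────────────────────────┨  
     ~~~   ++┃00000000  4d 5a 1a 14 03 c0 68 ┃  
        ~~~~~┃00000010  8f 0c ab 61 62 a8 0b ┃  
             ┃00000020  d6 69 f4 96 20 ae 7a ┃  
             ┃00000030  14 7d 04 32 2a 2a 2a ┃  
             ┃00000040  80 b9 71 75 e9 10 cf ┃  
             ┃00000050  e4                   ┃  
             ┃                               ┃  
             ┃                               ┃  
━━━━━━━━━━━━━┗━━━━━━━━━━━━━━━━━━━━━━━━━━━━━━━┛  
━━━━━━━━━━━━━━━━━━━━━━━━━┛                      


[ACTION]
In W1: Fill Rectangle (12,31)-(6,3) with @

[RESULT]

                                                
                                                
                                                
                                                
━━━━━━━━━━━━━━━━━━━━━━━━━━━━━┓                  
awingCanvas                  ┃                  
─────────────────────────────┨                  
                             ┃                  
                    .....    ┃                  
...                 .....    ┃                  
   ....             .....    ┃                  
       ....  ┏━━━━━━━━━━━━━━━━━━━━━━━━━━━━━━━┓  
           ..┃ HexEditor                     ┃  
@@@@@@@@@@@@@┠───────────────────────────────┨  
@@@@@@@@@@@@@┃00000000  4d 5a 1a 14 03 c0 68 ┃  
@@@@@@@@@@@@@┃00000010  8f 0c ab 61 62 a8 0b ┃  
@@@@@@@@@@@@@┃00000020  d6 69 f4 96 20 ae 7a ┃  
@@@@@@@@@@@@@┃00000030  14 7d 04 32 2a 2a 2a ┃  
@@@@@@@@@@@@@┃00000040  80 b9 71 75 e9 10 cf ┃  
@@@@@@@@@@@@@┃00000050  e4                   ┃  
             ┃                               ┃  
             ┃                               ┃  
━━━━━━━━━━━━━┗━━━━━━━━━━━━━━━━━━━━━━━━━━━━━━━┛  
━━━━━━━━━━━━━━━━━━━━━━━━━┛                      


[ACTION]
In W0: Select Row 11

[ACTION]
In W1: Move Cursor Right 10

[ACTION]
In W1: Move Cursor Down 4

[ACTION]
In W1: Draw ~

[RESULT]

                                                
                                                
                                                
                                                
━━━━━━━━━━━━━━━━━━━━━━━━━━━━━┓                  
awingCanvas                  ┃                  
─────────────────────────────┨                  
                             ┃                  
                    .....    ┃                  
...                 .....    ┃                  
   ....             .....    ┃                  
       ~...  ┏━━━━━━━━━━━━━━━━━━━━━━━━━━━━━━━┓  
           ..┃ HexEditor                     ┃  
@@@@@@@@@@@@@┠───────────────────────────────┨  
@@@@@@@@@@@@@┃00000000  4d 5a 1a 14 03 c0 68 ┃  
@@@@@@@@@@@@@┃00000010  8f 0c ab 61 62 a8 0b ┃  
@@@@@@@@@@@@@┃00000020  d6 69 f4 96 20 ae 7a ┃  
@@@@@@@@@@@@@┃00000030  14 7d 04 32 2a 2a 2a ┃  
@@@@@@@@@@@@@┃00000040  80 b9 71 75 e9 10 cf ┃  
@@@@@@@@@@@@@┃00000050  e4                   ┃  
             ┃                               ┃  
             ┃                               ┃  
━━━━━━━━━━━━━┗━━━━━━━━━━━━━━━━━━━━━━━━━━━━━━━┛  
━━━━━━━━━━━━━━━━━━━━━━━━━┛                      


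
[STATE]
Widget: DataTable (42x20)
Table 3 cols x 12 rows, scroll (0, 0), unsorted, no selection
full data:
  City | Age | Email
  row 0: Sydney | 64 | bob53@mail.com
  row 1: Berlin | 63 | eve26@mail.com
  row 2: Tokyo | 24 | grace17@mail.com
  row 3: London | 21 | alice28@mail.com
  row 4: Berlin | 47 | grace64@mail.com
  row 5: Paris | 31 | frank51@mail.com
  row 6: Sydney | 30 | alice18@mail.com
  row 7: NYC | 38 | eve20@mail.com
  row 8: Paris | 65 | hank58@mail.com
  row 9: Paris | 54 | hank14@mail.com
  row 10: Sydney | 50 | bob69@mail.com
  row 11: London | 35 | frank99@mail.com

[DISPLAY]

City  │Age│Email                          
──────┼───┼────────────────               
Sydney│64 │bob53@mail.com                 
Berlin│63 │eve26@mail.com                 
Tokyo │24 │grace17@mail.com               
London│21 │alice28@mail.com               
Berlin│47 │grace64@mail.com               
Paris │31 │frank51@mail.com               
Sydney│30 │alice18@mail.com               
NYC   │38 │eve20@mail.com                 
Paris │65 │hank58@mail.com                
Paris │54 │hank14@mail.com                
Sydney│50 │bob69@mail.com                 
London│35 │frank99@mail.com               
                                          
                                          
                                          
                                          
                                          
                                          


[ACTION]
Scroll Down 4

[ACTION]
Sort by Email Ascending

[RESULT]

City  │Age│Email          ▲               
──────┼───┼────────────────               
Sydney│30 │alice18@mail.com               
London│21 │alice28@mail.com               
Sydney│64 │bob53@mail.com                 
Sydney│50 │bob69@mail.com                 
NYC   │38 │eve20@mail.com                 
Berlin│63 │eve26@mail.com                 
Paris │31 │frank51@mail.com               
London│35 │frank99@mail.com               
Tokyo │24 │grace17@mail.com               
Berlin│47 │grace64@mail.com               
Paris │54 │hank14@mail.com                
Paris │65 │hank58@mail.com                
                                          
                                          
                                          
                                          
                                          
                                          


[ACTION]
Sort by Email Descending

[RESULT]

City  │Age│Email          ▼               
──────┼───┼────────────────               
Paris │65 │hank58@mail.com                
Paris │54 │hank14@mail.com                
Berlin│47 │grace64@mail.com               
Tokyo │24 │grace17@mail.com               
London│35 │frank99@mail.com               
Paris │31 │frank51@mail.com               
Berlin│63 │eve26@mail.com                 
NYC   │38 │eve20@mail.com                 
Sydney│50 │bob69@mail.com                 
Sydney│64 │bob53@mail.com                 
London│21 │alice28@mail.com               
Sydney│30 │alice18@mail.com               
                                          
                                          
                                          
                                          
                                          
                                          


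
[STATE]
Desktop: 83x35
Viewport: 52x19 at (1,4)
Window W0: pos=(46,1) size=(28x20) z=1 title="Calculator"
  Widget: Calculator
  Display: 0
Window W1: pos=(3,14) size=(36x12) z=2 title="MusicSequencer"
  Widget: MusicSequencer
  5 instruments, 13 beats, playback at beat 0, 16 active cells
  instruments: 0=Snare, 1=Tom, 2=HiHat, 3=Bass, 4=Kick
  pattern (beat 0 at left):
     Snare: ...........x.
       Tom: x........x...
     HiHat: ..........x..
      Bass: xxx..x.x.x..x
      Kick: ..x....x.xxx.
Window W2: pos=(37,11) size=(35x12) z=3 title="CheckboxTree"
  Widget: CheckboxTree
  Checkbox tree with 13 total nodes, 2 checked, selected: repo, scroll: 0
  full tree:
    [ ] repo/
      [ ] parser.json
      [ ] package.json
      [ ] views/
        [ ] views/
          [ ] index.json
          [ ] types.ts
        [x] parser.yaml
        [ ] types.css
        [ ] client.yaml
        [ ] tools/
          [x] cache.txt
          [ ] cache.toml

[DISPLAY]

                                             ┃      
                                             ┃┌───┬─
                                             ┃│ 7 │ 
                                             ┃├───┼─
                                             ┃│ 4 │ 
                                             ┃├───┼─
                                             ┃│ 1 │ 
                                    ┏━━━━━━━━━━━━━━━
                                    ┃ CheckboxTree  
                                    ┠───────────────
  ┏━━━━━━━━━━━━━━━━━━━━━━━━━━━━━━━━━┃>[-] repo/     
  ┃ MusicSequencer                  ┃   [ ] parser.j
  ┠─────────────────────────────────┃   [ ] package.
  ┃      ▼123456789012              ┃   [-] views/  
  ┃ Snare···········█·              ┃     [ ] views/
  ┃   Tom█········█···              ┃       [ ] inde
  ┃ HiHat··········█··              ┃       [ ] type
  ┃  Bass███··█·█·█··█              ┃     [x] parser
  ┃  Kick··█····█·███·              ┗━━━━━━━━━━━━━━━


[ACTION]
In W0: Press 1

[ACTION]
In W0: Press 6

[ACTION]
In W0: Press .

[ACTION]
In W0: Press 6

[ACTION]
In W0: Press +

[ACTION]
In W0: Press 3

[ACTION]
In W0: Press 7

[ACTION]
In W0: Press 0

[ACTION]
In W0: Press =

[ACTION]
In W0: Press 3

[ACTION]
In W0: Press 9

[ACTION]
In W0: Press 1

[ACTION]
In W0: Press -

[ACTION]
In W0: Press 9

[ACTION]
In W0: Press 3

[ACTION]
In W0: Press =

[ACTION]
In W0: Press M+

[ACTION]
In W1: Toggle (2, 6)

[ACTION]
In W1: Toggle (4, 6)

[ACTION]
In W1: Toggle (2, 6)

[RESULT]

                                             ┃      
                                             ┃┌───┬─
                                             ┃│ 7 │ 
                                             ┃├───┼─
                                             ┃│ 4 │ 
                                             ┃├───┼─
                                             ┃│ 1 │ 
                                    ┏━━━━━━━━━━━━━━━
                                    ┃ CheckboxTree  
                                    ┠───────────────
  ┏━━━━━━━━━━━━━━━━━━━━━━━━━━━━━━━━━┃>[-] repo/     
  ┃ MusicSequencer                  ┃   [ ] parser.j
  ┠─────────────────────────────────┃   [ ] package.
  ┃      ▼123456789012              ┃   [-] views/  
  ┃ Snare···········█·              ┃     [ ] views/
  ┃   Tom█········█···              ┃       [ ] inde
  ┃ HiHat··········█··              ┃       [ ] type
  ┃  Bass███··█·█·█··█              ┃     [x] parser
  ┃  Kick··█···██·███·              ┗━━━━━━━━━━━━━━━


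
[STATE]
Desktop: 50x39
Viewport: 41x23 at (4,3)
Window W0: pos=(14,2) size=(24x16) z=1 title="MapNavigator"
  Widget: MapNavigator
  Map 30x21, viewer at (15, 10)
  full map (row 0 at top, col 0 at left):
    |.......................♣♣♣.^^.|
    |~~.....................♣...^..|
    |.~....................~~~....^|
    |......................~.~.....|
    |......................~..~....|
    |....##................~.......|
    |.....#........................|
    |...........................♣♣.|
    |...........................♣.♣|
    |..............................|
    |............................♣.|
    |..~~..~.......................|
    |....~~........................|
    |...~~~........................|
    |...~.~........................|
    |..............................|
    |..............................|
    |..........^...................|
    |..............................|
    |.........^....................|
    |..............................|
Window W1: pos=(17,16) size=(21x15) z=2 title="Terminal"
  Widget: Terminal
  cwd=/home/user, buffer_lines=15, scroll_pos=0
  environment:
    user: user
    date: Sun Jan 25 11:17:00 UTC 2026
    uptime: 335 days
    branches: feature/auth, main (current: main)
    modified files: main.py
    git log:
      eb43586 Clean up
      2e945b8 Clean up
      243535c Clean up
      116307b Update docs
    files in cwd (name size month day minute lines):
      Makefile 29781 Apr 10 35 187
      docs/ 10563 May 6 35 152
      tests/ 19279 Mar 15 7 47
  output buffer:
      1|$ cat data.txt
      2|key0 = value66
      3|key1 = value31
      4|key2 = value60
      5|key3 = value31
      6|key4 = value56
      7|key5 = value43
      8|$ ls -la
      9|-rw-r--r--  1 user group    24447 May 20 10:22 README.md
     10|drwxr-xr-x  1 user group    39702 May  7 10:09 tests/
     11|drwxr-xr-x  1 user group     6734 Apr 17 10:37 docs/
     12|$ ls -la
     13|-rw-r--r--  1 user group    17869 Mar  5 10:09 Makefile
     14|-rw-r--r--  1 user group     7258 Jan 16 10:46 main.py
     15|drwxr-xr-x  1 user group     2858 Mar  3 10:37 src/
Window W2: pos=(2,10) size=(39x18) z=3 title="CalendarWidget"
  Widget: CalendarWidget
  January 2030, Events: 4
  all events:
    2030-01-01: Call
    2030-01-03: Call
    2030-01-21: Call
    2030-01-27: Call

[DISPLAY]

          ┃ MapNavigator         ┃       
          ┠──────────────────────┨       
          ┃..................~..~┃       
          ┃##................~...┃       
          ┃.#....................┃       
          ┃......................┃       
          ┃......................┃       
━━━━━━━━━━━━━━━━━━━━━━━━━━━━━━━━━━━━┓    
CalendarWidget                      ┃    
────────────────────────────────────┨    
            January 2030            ┃    
o Tu We Th Fr Sa Su                 ┃    
   1*  2  3*  4  5  6               ┃    
7  8  9 10 11 12 13                 ┃    
4 15 16 17 18 19 20                 ┃    
1* 22 23 24 25 26 27*               ┃    
8 29 30 31                          ┃    
                                    ┃    
                                    ┃    
                                    ┃    
                                    ┃    
                                    ┃    
                                    ┃    


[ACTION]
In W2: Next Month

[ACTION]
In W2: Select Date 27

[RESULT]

          ┃ MapNavigator         ┃       
          ┠──────────────────────┨       
          ┃..................~..~┃       
          ┃##................~...┃       
          ┃.#....................┃       
          ┃......................┃       
          ┃......................┃       
━━━━━━━━━━━━━━━━━━━━━━━━━━━━━━━━━━━━┓    
CalendarWidget                      ┃    
────────────────────────────────────┨    
           February 2030            ┃    
o Tu We Th Fr Sa Su                 ┃    
            1  2  3                 ┃    
4  5  6  7  8  9 10                 ┃    
1 12 13 14 15 16 17                 ┃    
8 19 20 21 22 23 24                 ┃    
5 26 [27] 28                        ┃    
                                    ┃    
                                    ┃    
                                    ┃    
                                    ┃    
                                    ┃    
                                    ┃    


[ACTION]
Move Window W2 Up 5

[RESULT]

          ┃ MapNavigator         ┃       
          ┠──────────────────────┨       
━━━━━━━━━━━━━━━━━━━━━━━━━━━━━━━━━━━━┓    
CalendarWidget                      ┃    
────────────────────────────────────┨    
           February 2030            ┃    
o Tu We Th Fr Sa Su                 ┃    
            1  2  3                 ┃    
4  5  6  7  8  9 10                 ┃    
1 12 13 14 15 16 17                 ┃    
8 19 20 21 22 23 24                 ┃    
5 26 [27] 28                        ┃    
                                    ┃    
                                    ┃    
                                    ┃    
                                    ┃    
                                    ┃    
                                    ┃    
                                    ┃    
━━━━━━━━━━━━━━━━━━━━━━━━━━━━━━━━━━━━┛    
             ┃key3 = value31     ┃       
             ┃key4 = value56     ┃       
             ┃key5 = value43     ┃       


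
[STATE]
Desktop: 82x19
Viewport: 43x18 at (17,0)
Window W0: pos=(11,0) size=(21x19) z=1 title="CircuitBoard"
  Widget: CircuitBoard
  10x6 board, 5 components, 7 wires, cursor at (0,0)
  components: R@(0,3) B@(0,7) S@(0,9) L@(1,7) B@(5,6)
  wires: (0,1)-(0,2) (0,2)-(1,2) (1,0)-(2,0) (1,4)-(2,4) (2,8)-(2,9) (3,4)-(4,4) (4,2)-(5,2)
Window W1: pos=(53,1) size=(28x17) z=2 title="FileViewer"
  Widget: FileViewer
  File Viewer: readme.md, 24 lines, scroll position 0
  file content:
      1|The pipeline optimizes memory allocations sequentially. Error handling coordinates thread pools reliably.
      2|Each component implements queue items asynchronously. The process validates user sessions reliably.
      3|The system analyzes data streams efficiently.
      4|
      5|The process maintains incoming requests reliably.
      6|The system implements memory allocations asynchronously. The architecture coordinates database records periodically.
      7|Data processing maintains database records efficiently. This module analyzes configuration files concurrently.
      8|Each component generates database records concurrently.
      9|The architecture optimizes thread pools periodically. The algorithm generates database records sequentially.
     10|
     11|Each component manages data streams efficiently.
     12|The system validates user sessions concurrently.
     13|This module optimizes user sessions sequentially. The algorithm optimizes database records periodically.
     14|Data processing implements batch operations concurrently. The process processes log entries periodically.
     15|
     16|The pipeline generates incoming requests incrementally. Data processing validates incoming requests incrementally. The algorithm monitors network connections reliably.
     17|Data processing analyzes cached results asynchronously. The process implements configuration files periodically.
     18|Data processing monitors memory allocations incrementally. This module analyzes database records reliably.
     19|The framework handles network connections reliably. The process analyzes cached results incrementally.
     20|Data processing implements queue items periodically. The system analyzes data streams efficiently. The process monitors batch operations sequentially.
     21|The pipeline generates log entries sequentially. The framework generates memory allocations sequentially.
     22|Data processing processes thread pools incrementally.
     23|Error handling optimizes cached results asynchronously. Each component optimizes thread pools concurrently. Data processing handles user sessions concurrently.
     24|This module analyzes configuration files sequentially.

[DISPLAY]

━━━━━━━━━━━━━━┓                            
uitBoard      ┃                     ┏━━━━━━
──────────────┨                     ┃ FileV
1 2 3 4 5 6 7 ┃                     ┠──────
]  · ─ ·   R  ┃                     ┃The pi
       │      ┃                     ┃Each c
       ·      ┃                     ┃The sy
              ┃                     ┃      
              ┃                     ┃The pr
              ┃                     ┃The sy
              ┃                     ┃Data p
              ┃                     ┃Each c
       ·      ┃                     ┃The ar
       │      ┃                     ┃      
       ·      ┃                     ┃Each c
r: (0,0)      ┃                     ┃The sy
              ┃                     ┃This m
              ┃                     ┗━━━━━━


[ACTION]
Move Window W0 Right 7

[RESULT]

 ┏━━━━━━━━━━━━━━━━━━━┓                     
 ┃ CircuitBoard      ┃              ┏━━━━━━
 ┠───────────────────┨              ┃ FileV
 ┃   0 1 2 3 4 5 6 7 ┃              ┠──────
 ┃0  [.]  · ─ ·   R  ┃              ┃The pi
 ┃            │      ┃              ┃Each c
 ┃1   ·       ·      ┃              ┃The sy
 ┃    │              ┃              ┃      
 ┃2   ·              ┃              ┃The pr
 ┃                   ┃              ┃The sy
 ┃3                  ┃              ┃Data p
 ┃                   ┃              ┃Each c
 ┃4           ·      ┃              ┃The ar
 ┃            │      ┃              ┃      
 ┃5           ·      ┃              ┃Each c
 ┃Cursor: (0,0)      ┃              ┃The sy
 ┃                   ┃              ┃This m
 ┃                   ┃              ┗━━━━━━


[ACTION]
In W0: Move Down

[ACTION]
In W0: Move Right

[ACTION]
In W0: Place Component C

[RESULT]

 ┏━━━━━━━━━━━━━━━━━━━┓                     
 ┃ CircuitBoard      ┃              ┏━━━━━━
 ┠───────────────────┨              ┃ FileV
 ┃   0 1 2 3 4 5 6 7 ┃              ┠──────
 ┃0       · ─ ·   R  ┃              ┃The pi
 ┃            │      ┃              ┃Each c
 ┃1   ·  [C]  ·      ┃              ┃The sy
 ┃    │              ┃              ┃      
 ┃2   ·              ┃              ┃The pr
 ┃                   ┃              ┃The sy
 ┃3                  ┃              ┃Data p
 ┃                   ┃              ┃Each c
 ┃4           ·      ┃              ┃The ar
 ┃            │      ┃              ┃      
 ┃5           ·      ┃              ┃Each c
 ┃Cursor: (1,1)      ┃              ┃The sy
 ┃                   ┃              ┃This m
 ┃                   ┃              ┗━━━━━━


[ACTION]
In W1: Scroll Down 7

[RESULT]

 ┏━━━━━━━━━━━━━━━━━━━┓                     
 ┃ CircuitBoard      ┃              ┏━━━━━━
 ┠───────────────────┨              ┃ FileV
 ┃   0 1 2 3 4 5 6 7 ┃              ┠──────
 ┃0       · ─ ·   R  ┃              ┃Each c
 ┃            │      ┃              ┃The ar
 ┃1   ·  [C]  ·      ┃              ┃      
 ┃    │              ┃              ┃Each c
 ┃2   ·              ┃              ┃The sy
 ┃                   ┃              ┃This m
 ┃3                  ┃              ┃Data p
 ┃                   ┃              ┃      
 ┃4           ·      ┃              ┃The pi
 ┃            │      ┃              ┃Data p
 ┃5           ·      ┃              ┃Data p
 ┃Cursor: (1,1)      ┃              ┃The fr
 ┃                   ┃              ┃Data p
 ┃                   ┃              ┗━━━━━━


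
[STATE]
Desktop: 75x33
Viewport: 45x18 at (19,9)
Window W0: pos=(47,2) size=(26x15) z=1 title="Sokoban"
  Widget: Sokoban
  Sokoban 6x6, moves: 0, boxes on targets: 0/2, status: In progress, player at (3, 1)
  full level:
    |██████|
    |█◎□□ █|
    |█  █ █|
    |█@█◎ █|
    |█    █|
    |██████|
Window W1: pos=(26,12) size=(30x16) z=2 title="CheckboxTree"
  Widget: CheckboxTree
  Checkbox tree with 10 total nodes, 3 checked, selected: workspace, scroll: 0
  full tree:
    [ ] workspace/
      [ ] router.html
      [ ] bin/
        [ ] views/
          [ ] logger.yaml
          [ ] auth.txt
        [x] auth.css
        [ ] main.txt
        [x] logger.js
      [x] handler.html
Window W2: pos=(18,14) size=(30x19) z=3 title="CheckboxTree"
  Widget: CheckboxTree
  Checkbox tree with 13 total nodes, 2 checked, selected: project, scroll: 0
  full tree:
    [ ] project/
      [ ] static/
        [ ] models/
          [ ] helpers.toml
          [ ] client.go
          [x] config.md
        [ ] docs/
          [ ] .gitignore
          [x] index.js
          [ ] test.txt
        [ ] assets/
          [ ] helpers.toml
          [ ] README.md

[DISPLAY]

                            ┃█    █          
                            ┃██████          
                            ┃Moves: 0  0/2   
       ┏━━━━━━━━━━━━━━━━━━━━━━━━━━━━┓        
       ┃ CheckboxTree               ┃        
━━━━━━━━━━━━━━━━━━━━━━━━━━━━┓───────┨        
 CheckboxTree               ┃       ┃        
────────────────────────────┨       ┃━━━━━━━━
>[-] project/               ┃       ┃        
   [-] static/              ┃       ┃        
     [-] models/            ┃l      ┃        
       [ ] helpers.toml     ┃       ┃        
       [ ] client.go        ┃       ┃        
       [x] config.md        ┃       ┃        
     [-] docs/              ┃       ┃        
       [ ] .gitignore       ┃       ┃        
       [x] index.js         ┃       ┃        
       [ ] test.txt         ┃       ┃        


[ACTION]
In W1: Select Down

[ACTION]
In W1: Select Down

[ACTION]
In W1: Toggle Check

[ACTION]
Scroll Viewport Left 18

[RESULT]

                                             
                                             
                                             
                         ┏━━━━━━━━━━━━━━━━━━━
                         ┃ CheckboxTree      
                 ┏━━━━━━━━━━━━━━━━━━━━━━━━━━━
                 ┃ CheckboxTree              
                 ┠───────────────────────────
                 ┃>[-] project/              
                 ┃   [-] static/             
                 ┃     [-] models/           
                 ┃       [ ] helpers.toml    
                 ┃       [ ] client.go       
                 ┃       [x] config.md       
                 ┃     [-] docs/             
                 ┃       [ ] .gitignore      
                 ┃       [x] index.js        
                 ┃       [ ] test.txt        


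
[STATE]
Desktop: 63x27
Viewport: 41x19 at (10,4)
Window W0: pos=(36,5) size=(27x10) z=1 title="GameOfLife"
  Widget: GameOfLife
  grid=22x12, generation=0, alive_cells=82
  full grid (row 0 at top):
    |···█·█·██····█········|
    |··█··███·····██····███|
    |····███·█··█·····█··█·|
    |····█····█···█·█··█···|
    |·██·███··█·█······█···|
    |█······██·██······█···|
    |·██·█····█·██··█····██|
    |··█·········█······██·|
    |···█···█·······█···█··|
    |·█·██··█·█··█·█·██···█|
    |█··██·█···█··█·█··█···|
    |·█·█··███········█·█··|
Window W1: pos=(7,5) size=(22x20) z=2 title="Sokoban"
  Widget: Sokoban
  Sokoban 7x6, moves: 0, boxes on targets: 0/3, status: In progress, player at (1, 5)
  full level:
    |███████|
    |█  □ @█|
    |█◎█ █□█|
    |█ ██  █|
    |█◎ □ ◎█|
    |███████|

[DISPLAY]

                                         
━━━━━━━━━━━━━━━━━━┓       ┏━━━━━━━━━━━━━━
okoban            ┃       ┃ GameOfLife   
──────────────────┨       ┠──────────────
█████             ┃       ┃Gen: 0        
 □ @█             ┃       ┃····█····█···█
█ █□█             ┃       ┃·██·███··█·█··
██  █             ┃       ┃█······██·██··
 □ ◎█             ┃       ┃·██·█····█·██·
█████             ┃       ┃··█·········█·
ves: 0  0/3       ┃       ┗━━━━━━━━━━━━━━
                  ┃                      
                  ┃                      
                  ┃                      
                  ┃                      
                  ┃                      
                  ┃                      
                  ┃                      
                  ┃                      


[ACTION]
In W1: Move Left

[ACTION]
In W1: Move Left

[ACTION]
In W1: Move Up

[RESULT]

                                         
━━━━━━━━━━━━━━━━━━┓       ┏━━━━━━━━━━━━━━
okoban            ┃       ┃ GameOfLife   
──────────────────┨       ┠──────────────
█████             ┃       ┃Gen: 0        
□@  █             ┃       ┃····█····█···█
█ █□█             ┃       ┃·██·███··█·█··
██  █             ┃       ┃█······██·██··
 □ ◎█             ┃       ┃·██·█····█·██·
█████             ┃       ┃··█·········█·
ves: 2  0/3       ┃       ┗━━━━━━━━━━━━━━
                  ┃                      
                  ┃                      
                  ┃                      
                  ┃                      
                  ┃                      
                  ┃                      
                  ┃                      
                  ┃                      


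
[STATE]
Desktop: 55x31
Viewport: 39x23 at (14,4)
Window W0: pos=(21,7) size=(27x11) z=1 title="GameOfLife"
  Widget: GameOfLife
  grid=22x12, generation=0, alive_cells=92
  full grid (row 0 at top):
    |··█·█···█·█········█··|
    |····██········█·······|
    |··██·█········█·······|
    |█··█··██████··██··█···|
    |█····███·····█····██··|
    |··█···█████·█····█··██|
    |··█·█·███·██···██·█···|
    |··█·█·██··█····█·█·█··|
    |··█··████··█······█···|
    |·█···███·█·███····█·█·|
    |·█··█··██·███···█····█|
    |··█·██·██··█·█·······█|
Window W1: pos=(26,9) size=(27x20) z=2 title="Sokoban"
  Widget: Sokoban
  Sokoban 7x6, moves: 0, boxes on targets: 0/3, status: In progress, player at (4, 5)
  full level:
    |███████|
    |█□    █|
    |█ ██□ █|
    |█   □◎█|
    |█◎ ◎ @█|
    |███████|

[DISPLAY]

                                       
                                       
                                       
       ┏━━━━━━━━━━━━━━━━━━━━━━━━━┓     
       ┃ GameOfLife              ┃     
       ┠────┏━━━━━━━━━━━━━━━━━━━━━━━━━┓
       ┃Gen:┃ Sokoban                 ┃
       ┃█··█┠─────────────────────────┨
       ┃█···┃███████                  ┃
       ┃··█·┃█□    █                  ┃
       ┃··█·┃█ ██□ █                  ┃
       ┃··█·┃█   □◎█                  ┃
       ┃··█·┃█◎ ◎ @█                  ┃
       ┗━━━━┃███████                  ┃
            ┃Moves: 0  0/3            ┃
            ┃                         ┃
            ┃                         ┃
            ┃                         ┃
            ┃                         ┃
            ┃                         ┃
            ┃                         ┃
            ┃                         ┃
            ┃                         ┃


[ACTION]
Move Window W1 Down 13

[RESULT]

                                       
                                       
                                       
       ┏━━━━━━━━━━━━━━━━━━━━━━━━━┓     
       ┃ GameOfLife              ┃     
       ┠─────────────────────────┨     
       ┃Gen: 0                   ┃     
       ┃█··█┏━━━━━━━━━━━━━━━━━━━━━━━━━┓
       ┃█···┃ Sokoban                 ┃
       ┃··█·┠─────────────────────────┨
       ┃··█·┃███████                  ┃
       ┃··█·┃█□    █                  ┃
       ┃··█·┃█ ██□ █                  ┃
       ┗━━━━┃█   □◎█                  ┃
            ┃█◎ ◎ @█                  ┃
            ┃███████                  ┃
            ┃Moves: 0  0/3            ┃
            ┃                         ┃
            ┃                         ┃
            ┃                         ┃
            ┃                         ┃
            ┃                         ┃
            ┃                         ┃


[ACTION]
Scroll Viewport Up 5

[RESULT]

                                       
                                       
                                       
                                       
                                       
                                       
                                       
       ┏━━━━━━━━━━━━━━━━━━━━━━━━━┓     
       ┃ GameOfLife              ┃     
       ┠─────────────────────────┨     
       ┃Gen: 0                   ┃     
       ┃█··█┏━━━━━━━━━━━━━━━━━━━━━━━━━┓
       ┃█···┃ Sokoban                 ┃
       ┃··█·┠─────────────────────────┨
       ┃··█·┃███████                  ┃
       ┃··█·┃█□    █                  ┃
       ┃··█·┃█ ██□ █                  ┃
       ┗━━━━┃█   □◎█                  ┃
            ┃█◎ ◎ @█                  ┃
            ┃███████                  ┃
            ┃Moves: 0  0/3            ┃
            ┃                         ┃
            ┃                         ┃


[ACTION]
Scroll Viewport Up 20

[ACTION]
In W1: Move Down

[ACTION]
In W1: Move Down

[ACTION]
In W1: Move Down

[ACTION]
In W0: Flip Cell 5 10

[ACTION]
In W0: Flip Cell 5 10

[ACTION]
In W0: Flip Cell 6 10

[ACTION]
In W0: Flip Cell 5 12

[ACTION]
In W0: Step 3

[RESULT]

                                       
                                       
                                       
                                       
                                       
                                       
                                       
       ┏━━━━━━━━━━━━━━━━━━━━━━━━━┓     
       ┃ GameOfLife              ┃     
       ┠─────────────────────────┨     
       ┃Gen: 3                   ┃     
       ┃██·█┏━━━━━━━━━━━━━━━━━━━━━━━━━┓
       ┃···█┃ Sokoban                 ┃
       ┃··█·┠─────────────────────────┨
       ┃█···┃███████                  ┃
       ┃██··┃█□    █                  ┃
       ┃██··┃█ ██□ █                  ┃
       ┗━━━━┃█   □◎█                  ┃
            ┃█◎ ◎ @█                  ┃
            ┃███████                  ┃
            ┃Moves: 0  0/3            ┃
            ┃                         ┃
            ┃                         ┃
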